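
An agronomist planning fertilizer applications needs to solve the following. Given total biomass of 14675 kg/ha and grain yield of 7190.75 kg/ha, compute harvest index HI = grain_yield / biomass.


HI = grain_yield / biomass
   = 7190.75 / 14675
   = 0.49


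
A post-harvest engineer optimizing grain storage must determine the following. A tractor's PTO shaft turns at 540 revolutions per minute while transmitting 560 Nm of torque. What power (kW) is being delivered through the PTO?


P = 2*pi*n*T / 60000
  = 2*pi * 540 * 560 / 60000
  = 1900035.24 / 60000
  = 31.67 kW


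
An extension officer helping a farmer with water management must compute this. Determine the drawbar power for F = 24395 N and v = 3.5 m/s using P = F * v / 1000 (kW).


P = F * v / 1000
  = 24395 * 3.5 / 1000
  = 85382.50 / 1000
  = 85.38 kW


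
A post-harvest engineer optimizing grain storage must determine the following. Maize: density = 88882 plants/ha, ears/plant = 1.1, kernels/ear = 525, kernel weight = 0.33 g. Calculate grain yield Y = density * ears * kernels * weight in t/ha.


Y = density * ears * kernels * kw
  = 88882 * 1.1 * 525 * 0.33 g/ha
  = 16938687.15 g/ha
  = 16938.69 kg/ha = 16.94 t/ha


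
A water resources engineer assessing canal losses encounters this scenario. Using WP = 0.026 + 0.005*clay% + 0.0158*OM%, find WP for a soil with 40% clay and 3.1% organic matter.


WP = 0.026 + 0.005*40 + 0.0158*3.1
   = 0.026 + 0.2000 + 0.0490
   = 0.2750


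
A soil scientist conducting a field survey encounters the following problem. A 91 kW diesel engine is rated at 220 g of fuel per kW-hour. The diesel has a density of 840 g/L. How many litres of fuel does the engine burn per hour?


FC = P * BSFC / rho_fuel
   = 91 * 220 / 840
   = 20020 / 840
   = 23.83 L/h


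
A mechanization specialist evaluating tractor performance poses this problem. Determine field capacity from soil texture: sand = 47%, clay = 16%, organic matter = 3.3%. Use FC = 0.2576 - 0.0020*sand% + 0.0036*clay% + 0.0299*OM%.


FC = 0.2576 - 0.0020*47 + 0.0036*16 + 0.0299*3.3
   = 0.2576 - 0.0940 + 0.0576 + 0.0987
   = 0.3199


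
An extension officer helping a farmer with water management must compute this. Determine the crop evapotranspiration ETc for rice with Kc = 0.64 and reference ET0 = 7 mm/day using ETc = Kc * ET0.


ETc = Kc * ET0
    = 0.64 * 7
    = 4.48 mm/day


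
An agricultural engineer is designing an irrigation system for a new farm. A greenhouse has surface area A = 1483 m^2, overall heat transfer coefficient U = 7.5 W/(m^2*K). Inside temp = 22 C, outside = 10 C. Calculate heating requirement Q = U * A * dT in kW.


dT = 22 - (10) = 12 K
Q = U * A * dT
  = 7.5 * 1483 * 12
  = 133470 W = 133.47 kW


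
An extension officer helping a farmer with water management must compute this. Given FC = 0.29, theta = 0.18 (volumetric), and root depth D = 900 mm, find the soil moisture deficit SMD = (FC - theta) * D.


SMD = (FC - theta) * D
    = (0.29 - 0.18) * 900
    = 0.110 * 900
    = 99 mm


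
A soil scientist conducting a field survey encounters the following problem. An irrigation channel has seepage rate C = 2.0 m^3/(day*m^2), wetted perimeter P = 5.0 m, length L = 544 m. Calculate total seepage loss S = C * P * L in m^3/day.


S = C * P * L
  = 2.0 * 5.0 * 544
  = 5440 m^3/day


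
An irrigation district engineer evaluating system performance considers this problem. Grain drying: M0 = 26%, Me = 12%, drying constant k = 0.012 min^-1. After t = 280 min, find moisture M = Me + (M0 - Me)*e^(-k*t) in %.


M = Me + (M0 - Me) * e^(-k*t)
  = 12 + (26 - 12) * e^(-0.012*280)
  = 12 + 14 * e^(-3.360)
  = 12 + 14 * 0.03474
  = 12 + 0.4863
  = 12.49%


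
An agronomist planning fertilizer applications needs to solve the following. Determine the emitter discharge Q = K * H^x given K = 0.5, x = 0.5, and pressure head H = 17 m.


Q = K * H^x
  = 0.5 * 17^0.5
  = 0.5 * 4.1231
  = 2.06 L/h


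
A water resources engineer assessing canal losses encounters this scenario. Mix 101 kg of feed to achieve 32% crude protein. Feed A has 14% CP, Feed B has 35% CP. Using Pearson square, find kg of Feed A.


parts_A = CP_b - target = 35 - 32 = 3
parts_B = target - CP_a = 32 - 14 = 18
total_parts = 3 + 18 = 21
Feed A = 101 * 3 / 21 = 14.43 kg
Feed B = 101 * 18 / 21 = 86.57 kg

14.43 kg


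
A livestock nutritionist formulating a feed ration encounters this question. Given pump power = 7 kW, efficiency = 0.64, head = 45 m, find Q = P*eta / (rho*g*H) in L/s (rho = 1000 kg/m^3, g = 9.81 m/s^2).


Q = (P * 1000 * eta) / (rho * g * H)
  = (7 * 1000 * 0.64) / (1000 * 9.81 * 45)
  = 4480 / 441450
  = 0.01015 m^3/s = 10.15 L/s


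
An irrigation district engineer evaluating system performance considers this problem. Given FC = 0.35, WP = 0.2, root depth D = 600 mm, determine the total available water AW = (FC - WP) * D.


AW = (FC - WP) * D
   = (0.35 - 0.2) * 600
   = 0.15 * 600
   = 90 mm


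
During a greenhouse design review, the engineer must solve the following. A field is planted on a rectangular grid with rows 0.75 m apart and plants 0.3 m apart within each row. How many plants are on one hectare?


D = 10000 / (row_sp * plant_sp)
  = 10000 / (0.75 * 0.3)
  = 10000 / 0.2250
  = 44444.44 plants/ha


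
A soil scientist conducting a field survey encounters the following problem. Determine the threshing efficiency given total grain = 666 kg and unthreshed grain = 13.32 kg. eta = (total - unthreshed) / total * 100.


eta = (total - unthreshed) / total * 100
    = (666 - 13.32) / 666 * 100
    = 652.68 / 666 * 100
    = 98%


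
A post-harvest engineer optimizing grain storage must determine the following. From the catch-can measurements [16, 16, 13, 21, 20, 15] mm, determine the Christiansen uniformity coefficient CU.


xbar = 101 / 6 = 16.833
sum|xi - xbar| = 14.667
CU = 100 * (1 - 14.667 / (6 * 16.833))
   = 100 * (1 - 0.1452)
   = 85.48%


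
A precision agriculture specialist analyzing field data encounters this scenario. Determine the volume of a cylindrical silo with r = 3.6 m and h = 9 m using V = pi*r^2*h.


V = pi * r^2 * h
  = pi * 3.6^2 * 9
  = pi * 12.96 * 9
  = 366.44 m^3


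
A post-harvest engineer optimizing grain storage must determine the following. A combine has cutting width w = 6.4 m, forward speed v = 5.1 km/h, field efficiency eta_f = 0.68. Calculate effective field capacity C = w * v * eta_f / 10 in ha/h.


C = w * v * eta_f / 10
  = 6.4 * 5.1 * 0.68 / 10
  = 22.20 / 10
  = 2.22 ha/h


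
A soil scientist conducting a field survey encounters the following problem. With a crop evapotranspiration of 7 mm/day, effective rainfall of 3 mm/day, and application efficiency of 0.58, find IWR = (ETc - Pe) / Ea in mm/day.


IWR = (ETc - Pe) / Ea
    = (7 - 3) / 0.58
    = 4 / 0.58
    = 6.90 mm/day


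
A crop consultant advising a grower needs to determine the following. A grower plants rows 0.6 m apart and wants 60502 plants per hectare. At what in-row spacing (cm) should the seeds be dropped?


spacing = 10000 / (row_sp * density)
        = 10000 / (0.6 * 60502)
        = 10000 / 36301.20
        = 0.27547 m = 27.55 cm


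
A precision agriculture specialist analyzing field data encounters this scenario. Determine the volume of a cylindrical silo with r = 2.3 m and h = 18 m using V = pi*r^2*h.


V = pi * r^2 * h
  = pi * 2.3^2 * 18
  = pi * 5.29 * 18
  = 299.14 m^3


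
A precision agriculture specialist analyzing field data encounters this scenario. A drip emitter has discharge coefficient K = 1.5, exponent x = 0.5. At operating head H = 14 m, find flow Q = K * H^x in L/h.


Q = K * H^x
  = 1.5 * 14^0.5
  = 1.5 * 3.7417
  = 5.61 L/h


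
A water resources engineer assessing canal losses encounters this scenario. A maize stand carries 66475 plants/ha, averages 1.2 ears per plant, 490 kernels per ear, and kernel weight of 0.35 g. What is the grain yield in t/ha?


Y = density * ears * kernels * kw
  = 66475 * 1.2 * 490 * 0.35 g/ha
  = 13680555 g/ha
  = 13680.56 kg/ha = 13.68 t/ha


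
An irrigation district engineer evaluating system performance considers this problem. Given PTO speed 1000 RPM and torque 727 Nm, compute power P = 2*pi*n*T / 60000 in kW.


P = 2*pi*n*T / 60000
  = 2*pi * 1000 * 727 / 60000
  = 4567875.72 / 60000
  = 76.13 kW


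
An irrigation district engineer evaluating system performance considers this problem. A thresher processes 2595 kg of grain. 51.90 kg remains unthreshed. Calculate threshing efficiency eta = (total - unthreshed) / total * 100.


eta = (total - unthreshed) / total * 100
    = (2595 - 51.90) / 2595 * 100
    = 2543.10 / 2595 * 100
    = 98%


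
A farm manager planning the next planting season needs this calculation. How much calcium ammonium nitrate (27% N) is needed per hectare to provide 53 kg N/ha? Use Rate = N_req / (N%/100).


Rate = N_required / (N_content / 100)
     = 53 / (27 / 100)
     = 53 / 0.27
     = 196.30 kg/ha


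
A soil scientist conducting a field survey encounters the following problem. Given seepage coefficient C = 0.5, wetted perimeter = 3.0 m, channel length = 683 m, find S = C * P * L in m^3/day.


S = C * P * L
  = 0.5 * 3.0 * 683
  = 1024.50 m^3/day


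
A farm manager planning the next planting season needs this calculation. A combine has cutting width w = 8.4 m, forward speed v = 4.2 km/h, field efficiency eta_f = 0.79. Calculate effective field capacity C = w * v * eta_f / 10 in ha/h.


C = w * v * eta_f / 10
  = 8.4 * 4.2 * 0.79 / 10
  = 27.87 / 10
  = 2.79 ha/h


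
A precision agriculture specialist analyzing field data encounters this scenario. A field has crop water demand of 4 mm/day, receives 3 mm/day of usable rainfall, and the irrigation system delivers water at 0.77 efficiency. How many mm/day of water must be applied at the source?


IWR = (ETc - Pe) / Ea
    = (4 - 3) / 0.77
    = 1 / 0.77
    = 1.30 mm/day


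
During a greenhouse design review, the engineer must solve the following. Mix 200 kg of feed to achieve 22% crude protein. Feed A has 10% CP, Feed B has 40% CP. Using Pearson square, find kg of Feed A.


parts_A = CP_b - target = 40 - 22 = 18
parts_B = target - CP_a = 22 - 10 = 12
total_parts = 18 + 12 = 30
Feed A = 200 * 18 / 30 = 120 kg
Feed B = 200 * 12 / 30 = 80 kg

120 kg


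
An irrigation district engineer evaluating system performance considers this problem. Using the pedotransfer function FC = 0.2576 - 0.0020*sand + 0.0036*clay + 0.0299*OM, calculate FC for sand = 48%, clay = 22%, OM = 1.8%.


FC = 0.2576 - 0.0020*48 + 0.0036*22 + 0.0299*1.8
   = 0.2576 - 0.0960 + 0.0792 + 0.0538
   = 0.2946


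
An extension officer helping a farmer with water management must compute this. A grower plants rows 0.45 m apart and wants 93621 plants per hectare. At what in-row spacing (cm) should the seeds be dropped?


spacing = 10000 / (row_sp * density)
        = 10000 / (0.45 * 93621)
        = 10000 / 42129.45
        = 0.23736 m = 23.74 cm


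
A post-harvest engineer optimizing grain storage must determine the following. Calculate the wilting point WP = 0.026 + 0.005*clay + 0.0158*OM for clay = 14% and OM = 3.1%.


WP = 0.026 + 0.005*14 + 0.0158*3.1
   = 0.026 + 0.0700 + 0.0490
   = 0.1450


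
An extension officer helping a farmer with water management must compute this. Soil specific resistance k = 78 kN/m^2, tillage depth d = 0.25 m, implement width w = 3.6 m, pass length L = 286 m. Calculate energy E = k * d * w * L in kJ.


E = k * d * w * L
  = 78 * 0.25 * 3.6 * 286
  = 20077.20 kJ


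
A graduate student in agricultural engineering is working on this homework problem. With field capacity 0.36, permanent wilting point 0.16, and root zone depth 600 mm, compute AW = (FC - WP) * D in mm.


AW = (FC - WP) * D
   = (0.36 - 0.16) * 600
   = 0.20 * 600
   = 120 mm


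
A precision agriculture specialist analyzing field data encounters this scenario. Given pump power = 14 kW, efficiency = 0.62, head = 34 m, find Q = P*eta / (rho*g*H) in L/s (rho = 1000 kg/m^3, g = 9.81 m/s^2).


Q = (P * 1000 * eta) / (rho * g * H)
  = (14 * 1000 * 0.62) / (1000 * 9.81 * 34)
  = 8680 / 333540
  = 0.02602 m^3/s = 26.02 L/s


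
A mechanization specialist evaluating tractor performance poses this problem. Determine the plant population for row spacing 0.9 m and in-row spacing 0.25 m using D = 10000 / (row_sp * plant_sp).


D = 10000 / (row_sp * plant_sp)
  = 10000 / (0.9 * 0.25)
  = 10000 / 0.2250
  = 44444.44 plants/ha


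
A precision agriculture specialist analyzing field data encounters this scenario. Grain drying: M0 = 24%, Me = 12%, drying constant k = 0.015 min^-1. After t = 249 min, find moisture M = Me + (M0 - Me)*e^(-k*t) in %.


M = Me + (M0 - Me) * e^(-k*t)
  = 12 + (24 - 12) * e^(-0.015*249)
  = 12 + 12 * e^(-3.735)
  = 12 + 12 * 0.02387
  = 12 + 0.2865
  = 12.29%


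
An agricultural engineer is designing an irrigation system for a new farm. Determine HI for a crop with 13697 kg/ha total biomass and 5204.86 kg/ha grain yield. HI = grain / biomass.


HI = grain_yield / biomass
   = 5204.86 / 13697
   = 0.38


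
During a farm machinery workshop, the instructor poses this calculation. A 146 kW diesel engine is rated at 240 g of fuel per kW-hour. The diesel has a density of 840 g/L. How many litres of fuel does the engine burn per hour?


FC = P * BSFC / rho_fuel
   = 146 * 240 / 840
   = 35040 / 840
   = 41.71 L/h


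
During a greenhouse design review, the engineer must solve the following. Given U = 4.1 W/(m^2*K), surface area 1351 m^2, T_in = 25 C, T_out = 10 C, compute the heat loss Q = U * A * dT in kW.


dT = 25 - (10) = 15 K
Q = U * A * dT
  = 4.1 * 1351 * 15
  = 83086.50 W = 83.09 kW


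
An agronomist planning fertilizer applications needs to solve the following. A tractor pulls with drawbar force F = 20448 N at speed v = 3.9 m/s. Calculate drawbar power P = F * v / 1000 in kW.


P = F * v / 1000
  = 20448 * 3.9 / 1000
  = 79747.20 / 1000
  = 79.75 kW


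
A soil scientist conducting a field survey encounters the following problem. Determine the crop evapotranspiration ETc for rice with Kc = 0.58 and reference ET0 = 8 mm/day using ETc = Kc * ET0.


ETc = Kc * ET0
    = 0.58 * 8
    = 4.64 mm/day


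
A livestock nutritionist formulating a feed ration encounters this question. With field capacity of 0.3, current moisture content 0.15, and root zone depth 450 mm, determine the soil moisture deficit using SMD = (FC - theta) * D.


SMD = (FC - theta) * D
    = (0.3 - 0.15) * 450
    = 0.150 * 450
    = 67.50 mm


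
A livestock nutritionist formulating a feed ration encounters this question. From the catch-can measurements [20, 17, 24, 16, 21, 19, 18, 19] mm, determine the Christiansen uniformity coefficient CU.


xbar = 154 / 8 = 19.250
sum|xi - xbar| = 14.500
CU = 100 * (1 - 14.500 / (8 * 19.250))
   = 100 * (1 - 0.0942)
   = 90.58%


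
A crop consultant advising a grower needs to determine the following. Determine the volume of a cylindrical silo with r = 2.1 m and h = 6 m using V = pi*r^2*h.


V = pi * r^2 * h
  = pi * 2.1^2 * 6
  = pi * 4.41 * 6
  = 83.13 m^3


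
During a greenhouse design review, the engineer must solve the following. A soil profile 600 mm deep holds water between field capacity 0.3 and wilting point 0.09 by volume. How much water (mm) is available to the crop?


AW = (FC - WP) * D
   = (0.3 - 0.09) * 600
   = 0.21 * 600
   = 126 mm


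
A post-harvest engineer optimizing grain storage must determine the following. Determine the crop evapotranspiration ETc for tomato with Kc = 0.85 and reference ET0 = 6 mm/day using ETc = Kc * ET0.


ETc = Kc * ET0
    = 0.85 * 6
    = 5.10 mm/day


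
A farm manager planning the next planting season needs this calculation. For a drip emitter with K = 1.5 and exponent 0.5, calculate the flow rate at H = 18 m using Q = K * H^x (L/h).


Q = K * H^x
  = 1.5 * 18^0.5
  = 1.5 * 4.2426
  = 6.36 L/h


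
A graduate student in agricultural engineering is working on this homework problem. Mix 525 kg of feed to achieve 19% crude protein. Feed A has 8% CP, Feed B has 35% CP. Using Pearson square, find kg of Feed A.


parts_A = CP_b - target = 35 - 19 = 16
parts_B = target - CP_a = 19 - 8 = 11
total_parts = 16 + 11 = 27
Feed A = 525 * 16 / 27 = 311.11 kg
Feed B = 525 * 11 / 27 = 213.89 kg

311.11 kg


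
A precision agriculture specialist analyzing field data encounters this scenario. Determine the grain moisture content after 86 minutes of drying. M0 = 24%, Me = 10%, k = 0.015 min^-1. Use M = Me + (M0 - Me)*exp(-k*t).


M = Me + (M0 - Me) * e^(-k*t)
  = 10 + (24 - 10) * e^(-0.015*86)
  = 10 + 14 * e^(-1.290)
  = 10 + 14 * 0.27527
  = 10 + 3.8538
  = 13.85%


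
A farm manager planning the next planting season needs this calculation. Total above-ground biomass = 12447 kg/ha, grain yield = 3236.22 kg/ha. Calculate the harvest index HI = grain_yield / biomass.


HI = grain_yield / biomass
   = 3236.22 / 12447
   = 0.26


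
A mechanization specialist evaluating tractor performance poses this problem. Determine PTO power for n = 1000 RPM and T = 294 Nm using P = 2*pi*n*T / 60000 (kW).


P = 2*pi*n*T / 60000
  = 2*pi * 1000 * 294 / 60000
  = 1847256.48 / 60000
  = 30.79 kW


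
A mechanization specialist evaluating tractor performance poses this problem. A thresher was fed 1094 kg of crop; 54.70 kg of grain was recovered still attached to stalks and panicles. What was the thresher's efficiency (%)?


eta = (total - unthreshed) / total * 100
    = (1094 - 54.70) / 1094 * 100
    = 1039.30 / 1094 * 100
    = 95%


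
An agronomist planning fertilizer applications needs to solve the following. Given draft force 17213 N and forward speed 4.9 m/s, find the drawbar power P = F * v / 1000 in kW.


P = F * v / 1000
  = 17213 * 4.9 / 1000
  = 84343.70 / 1000
  = 84.34 kW


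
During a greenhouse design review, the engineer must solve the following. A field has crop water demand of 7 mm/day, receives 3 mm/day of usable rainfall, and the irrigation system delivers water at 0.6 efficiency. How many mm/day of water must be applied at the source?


IWR = (ETc - Pe) / Ea
    = (7 - 3) / 0.6
    = 4 / 0.6
    = 6.67 mm/day


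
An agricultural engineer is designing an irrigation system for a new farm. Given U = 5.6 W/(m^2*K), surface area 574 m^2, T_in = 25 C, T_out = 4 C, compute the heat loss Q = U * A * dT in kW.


dT = 25 - (4) = 21 K
Q = U * A * dT
  = 5.6 * 574 * 21
  = 67502.40 W = 67.50 kW


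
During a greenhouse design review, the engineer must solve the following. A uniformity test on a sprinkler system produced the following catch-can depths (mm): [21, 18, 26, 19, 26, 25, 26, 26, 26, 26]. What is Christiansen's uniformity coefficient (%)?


xbar = 239 / 10 = 23.900
sum|xi - xbar| = 27.400
CU = 100 * (1 - 27.400 / (10 * 23.900))
   = 100 * (1 - 0.1146)
   = 88.54%


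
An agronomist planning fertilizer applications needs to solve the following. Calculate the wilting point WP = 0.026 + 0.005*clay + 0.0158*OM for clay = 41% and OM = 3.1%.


WP = 0.026 + 0.005*41 + 0.0158*3.1
   = 0.026 + 0.2050 + 0.0490
   = 0.2800


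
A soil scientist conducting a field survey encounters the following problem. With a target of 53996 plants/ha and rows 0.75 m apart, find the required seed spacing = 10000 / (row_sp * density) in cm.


spacing = 10000 / (row_sp * density)
        = 10000 / (0.75 * 53996)
        = 10000 / 40497
        = 0.24693 m = 24.69 cm


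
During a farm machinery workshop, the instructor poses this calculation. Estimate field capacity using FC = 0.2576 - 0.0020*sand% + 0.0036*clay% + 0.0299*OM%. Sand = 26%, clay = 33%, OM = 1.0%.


FC = 0.2576 - 0.0020*26 + 0.0036*33 + 0.0299*1.0
   = 0.2576 - 0.0520 + 0.1188 + 0.0299
   = 0.3543


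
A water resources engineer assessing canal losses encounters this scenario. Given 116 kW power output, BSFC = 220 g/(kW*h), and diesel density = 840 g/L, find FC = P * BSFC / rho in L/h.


FC = P * BSFC / rho_fuel
   = 116 * 220 / 840
   = 25520 / 840
   = 30.38 L/h


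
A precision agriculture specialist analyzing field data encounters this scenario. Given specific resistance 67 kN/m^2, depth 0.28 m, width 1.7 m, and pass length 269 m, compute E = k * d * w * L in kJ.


E = k * d * w * L
  = 67 * 0.28 * 1.7 * 269
  = 8578.95 kJ


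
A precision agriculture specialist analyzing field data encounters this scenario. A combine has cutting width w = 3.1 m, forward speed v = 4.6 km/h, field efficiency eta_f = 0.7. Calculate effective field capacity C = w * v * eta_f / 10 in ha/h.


C = w * v * eta_f / 10
  = 3.1 * 4.6 * 0.7 / 10
  = 9.98 / 10
  = 1.00 ha/h


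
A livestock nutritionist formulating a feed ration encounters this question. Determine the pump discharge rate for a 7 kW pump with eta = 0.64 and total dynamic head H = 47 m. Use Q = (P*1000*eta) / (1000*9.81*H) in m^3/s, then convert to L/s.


Q = (P * 1000 * eta) / (rho * g * H)
  = (7 * 1000 * 0.64) / (1000 * 9.81 * 47)
  = 4480 / 461070
  = 0.00972 m^3/s = 9.72 L/s


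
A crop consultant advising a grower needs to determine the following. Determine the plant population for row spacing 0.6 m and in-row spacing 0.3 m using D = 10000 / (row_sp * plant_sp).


D = 10000 / (row_sp * plant_sp)
  = 10000 / (0.6 * 0.3)
  = 10000 / 0.1800
  = 55555.56 plants/ha


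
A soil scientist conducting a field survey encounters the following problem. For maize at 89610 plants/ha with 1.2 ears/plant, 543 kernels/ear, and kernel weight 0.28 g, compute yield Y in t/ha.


Y = density * ears * kernels * kw
  = 89610 * 1.2 * 543 * 0.28 g/ha
  = 16349165.28 g/ha
  = 16349.17 kg/ha = 16.35 t/ha


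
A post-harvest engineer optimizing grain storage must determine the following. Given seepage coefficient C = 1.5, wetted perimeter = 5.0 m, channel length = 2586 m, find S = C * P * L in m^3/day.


S = C * P * L
  = 1.5 * 5.0 * 2586
  = 19395 m^3/day


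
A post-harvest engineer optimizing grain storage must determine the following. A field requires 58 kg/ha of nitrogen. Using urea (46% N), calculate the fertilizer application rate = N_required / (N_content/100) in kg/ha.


Rate = N_required / (N_content / 100)
     = 58 / (46 / 100)
     = 58 / 0.46
     = 126.09 kg/ha


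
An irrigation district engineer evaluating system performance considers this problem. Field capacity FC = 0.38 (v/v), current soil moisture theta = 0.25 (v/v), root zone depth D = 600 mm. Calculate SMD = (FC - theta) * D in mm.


SMD = (FC - theta) * D
    = (0.38 - 0.25) * 600
    = 0.130 * 600
    = 78 mm


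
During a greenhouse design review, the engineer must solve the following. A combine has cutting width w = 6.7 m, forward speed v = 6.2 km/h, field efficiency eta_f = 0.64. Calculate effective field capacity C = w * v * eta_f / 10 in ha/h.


C = w * v * eta_f / 10
  = 6.7 * 6.2 * 0.64 / 10
  = 26.59 / 10
  = 2.66 ha/h


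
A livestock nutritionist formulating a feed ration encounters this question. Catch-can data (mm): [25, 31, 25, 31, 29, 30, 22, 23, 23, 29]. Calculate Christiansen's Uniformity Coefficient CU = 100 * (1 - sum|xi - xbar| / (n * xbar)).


xbar = 268 / 10 = 26.800
sum|xi - xbar| = 32
CU = 100 * (1 - 32 / (10 * 26.800))
   = 100 * (1 - 0.1194)
   = 88.06%


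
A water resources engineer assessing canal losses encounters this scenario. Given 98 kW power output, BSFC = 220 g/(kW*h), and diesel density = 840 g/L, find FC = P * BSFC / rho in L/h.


FC = P * BSFC / rho_fuel
   = 98 * 220 / 840
   = 21560 / 840
   = 25.67 L/h


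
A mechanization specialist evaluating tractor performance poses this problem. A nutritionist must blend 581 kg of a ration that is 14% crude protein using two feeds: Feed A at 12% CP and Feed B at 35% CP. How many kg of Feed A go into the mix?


parts_A = CP_b - target = 35 - 14 = 21
parts_B = target - CP_a = 14 - 12 = 2
total_parts = 21 + 2 = 23
Feed A = 581 * 21 / 23 = 530.48 kg
Feed B = 581 * 2 / 23 = 50.52 kg

530.48 kg


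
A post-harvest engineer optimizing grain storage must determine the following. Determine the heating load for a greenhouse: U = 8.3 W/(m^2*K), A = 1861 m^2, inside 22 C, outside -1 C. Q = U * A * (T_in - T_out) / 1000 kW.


dT = 22 - (-1) = 23 K
Q = U * A * dT
  = 8.3 * 1861 * 23
  = 355264.90 W = 355.26 kW


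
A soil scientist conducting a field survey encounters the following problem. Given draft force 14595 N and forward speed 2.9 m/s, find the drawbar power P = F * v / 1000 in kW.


P = F * v / 1000
  = 14595 * 2.9 / 1000
  = 42325.50 / 1000
  = 42.33 kW


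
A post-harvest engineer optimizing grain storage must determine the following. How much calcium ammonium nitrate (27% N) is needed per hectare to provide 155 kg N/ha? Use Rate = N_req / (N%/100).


Rate = N_required / (N_content / 100)
     = 155 / (27 / 100)
     = 155 / 0.27
     = 574.07 kg/ha


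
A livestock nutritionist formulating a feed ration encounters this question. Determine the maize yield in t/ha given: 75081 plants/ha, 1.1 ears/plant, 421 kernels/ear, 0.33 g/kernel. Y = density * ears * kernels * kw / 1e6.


Y = density * ears * kernels * kw
  = 75081 * 1.1 * 421 * 0.33 g/ha
  = 11474103.66 g/ha
  = 11474.10 kg/ha = 11.47 t/ha


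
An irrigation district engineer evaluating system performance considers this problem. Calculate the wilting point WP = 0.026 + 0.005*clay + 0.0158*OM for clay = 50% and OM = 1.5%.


WP = 0.026 + 0.005*50 + 0.0158*1.5
   = 0.026 + 0.2500 + 0.0237
   = 0.2997


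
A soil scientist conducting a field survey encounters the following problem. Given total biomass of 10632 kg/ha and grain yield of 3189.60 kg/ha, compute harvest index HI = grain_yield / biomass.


HI = grain_yield / biomass
   = 3189.60 / 10632
   = 0.30


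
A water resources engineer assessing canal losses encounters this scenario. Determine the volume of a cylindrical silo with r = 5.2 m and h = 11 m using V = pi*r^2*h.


V = pi * r^2 * h
  = pi * 5.2^2 * 11
  = pi * 27.04 * 11
  = 934.44 m^3


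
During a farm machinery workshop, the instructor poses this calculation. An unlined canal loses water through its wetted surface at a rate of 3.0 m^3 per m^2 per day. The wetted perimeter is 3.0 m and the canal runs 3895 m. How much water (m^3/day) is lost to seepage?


S = C * P * L
  = 3.0 * 3.0 * 3895
  = 35055 m^3/day


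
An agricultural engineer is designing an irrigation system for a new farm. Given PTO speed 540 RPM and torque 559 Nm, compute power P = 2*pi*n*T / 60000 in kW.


P = 2*pi*n*T / 60000
  = 2*pi * 540 * 559 / 60000
  = 1896642.32 / 60000
  = 31.61 kW


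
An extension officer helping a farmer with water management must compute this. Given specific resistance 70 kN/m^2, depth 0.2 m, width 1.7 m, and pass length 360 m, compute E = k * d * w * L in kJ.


E = k * d * w * L
  = 70 * 0.2 * 1.7 * 360
  = 8568 kJ


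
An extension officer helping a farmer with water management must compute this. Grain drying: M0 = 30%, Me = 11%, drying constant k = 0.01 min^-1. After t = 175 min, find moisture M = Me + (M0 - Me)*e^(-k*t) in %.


M = Me + (M0 - Me) * e^(-k*t)
  = 11 + (30 - 11) * e^(-0.01*175)
  = 11 + 19 * e^(-1.750)
  = 11 + 19 * 0.17377
  = 11 + 3.3017
  = 14.30%


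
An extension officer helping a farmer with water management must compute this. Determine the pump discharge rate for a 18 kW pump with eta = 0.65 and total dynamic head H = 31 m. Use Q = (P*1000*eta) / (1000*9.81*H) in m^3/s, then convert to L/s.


Q = (P * 1000 * eta) / (rho * g * H)
  = (18 * 1000 * 0.65) / (1000 * 9.81 * 31)
  = 11700 / 304110
  = 0.03847 m^3/s = 38.47 L/s


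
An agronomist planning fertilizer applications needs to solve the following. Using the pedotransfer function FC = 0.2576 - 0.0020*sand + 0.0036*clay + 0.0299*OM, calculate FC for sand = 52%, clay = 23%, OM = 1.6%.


FC = 0.2576 - 0.0020*52 + 0.0036*23 + 0.0299*1.6
   = 0.2576 - 0.1040 + 0.0828 + 0.0478
   = 0.2842


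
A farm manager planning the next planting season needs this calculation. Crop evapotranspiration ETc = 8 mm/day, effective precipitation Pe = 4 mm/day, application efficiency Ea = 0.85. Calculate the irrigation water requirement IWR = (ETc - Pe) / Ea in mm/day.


IWR = (ETc - Pe) / Ea
    = (8 - 4) / 0.85
    = 4 / 0.85
    = 4.71 mm/day


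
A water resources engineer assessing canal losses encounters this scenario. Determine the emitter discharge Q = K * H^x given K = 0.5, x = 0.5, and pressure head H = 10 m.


Q = K * H^x
  = 0.5 * 10^0.5
  = 0.5 * 3.1623
  = 1.58 L/h


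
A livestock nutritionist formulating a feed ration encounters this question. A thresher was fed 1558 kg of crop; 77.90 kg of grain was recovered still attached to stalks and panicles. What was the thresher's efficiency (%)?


eta = (total - unthreshed) / total * 100
    = (1558 - 77.90) / 1558 * 100
    = 1480.10 / 1558 * 100
    = 95%


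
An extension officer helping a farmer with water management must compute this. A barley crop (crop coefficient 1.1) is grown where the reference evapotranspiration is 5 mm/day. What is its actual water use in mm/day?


ETc = Kc * ET0
    = 1.1 * 5
    = 5.50 mm/day


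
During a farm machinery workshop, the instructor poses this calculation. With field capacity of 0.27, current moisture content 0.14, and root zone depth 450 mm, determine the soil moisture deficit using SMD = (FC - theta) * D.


SMD = (FC - theta) * D
    = (0.27 - 0.14) * 450
    = 0.130 * 450
    = 58.50 mm


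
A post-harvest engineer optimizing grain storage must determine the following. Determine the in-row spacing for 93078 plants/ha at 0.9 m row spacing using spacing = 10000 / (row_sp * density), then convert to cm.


spacing = 10000 / (row_sp * density)
        = 10000 / (0.9 * 93078)
        = 10000 / 83770.20
        = 0.11937 m = 11.94 cm


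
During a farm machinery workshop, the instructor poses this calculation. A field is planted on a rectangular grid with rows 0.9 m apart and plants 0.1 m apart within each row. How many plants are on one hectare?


D = 10000 / (row_sp * plant_sp)
  = 10000 / (0.9 * 0.1)
  = 10000 / 0.0900
  = 111111.11 plants/ha


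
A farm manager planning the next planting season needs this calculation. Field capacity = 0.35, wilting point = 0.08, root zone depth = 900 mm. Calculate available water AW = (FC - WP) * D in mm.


AW = (FC - WP) * D
   = (0.35 - 0.08) * 900
   = 0.27 * 900
   = 243 mm


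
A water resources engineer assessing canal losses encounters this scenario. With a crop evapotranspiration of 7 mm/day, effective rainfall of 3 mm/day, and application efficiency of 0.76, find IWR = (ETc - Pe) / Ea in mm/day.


IWR = (ETc - Pe) / Ea
    = (7 - 3) / 0.76
    = 4 / 0.76
    = 5.26 mm/day


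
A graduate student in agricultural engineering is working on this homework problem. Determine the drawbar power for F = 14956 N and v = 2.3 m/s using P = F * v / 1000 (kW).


P = F * v / 1000
  = 14956 * 2.3 / 1000
  = 34398.80 / 1000
  = 34.40 kW


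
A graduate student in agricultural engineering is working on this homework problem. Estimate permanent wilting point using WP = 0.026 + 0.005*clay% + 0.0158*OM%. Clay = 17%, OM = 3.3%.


WP = 0.026 + 0.005*17 + 0.0158*3.3
   = 0.026 + 0.0850 + 0.0521
   = 0.1631


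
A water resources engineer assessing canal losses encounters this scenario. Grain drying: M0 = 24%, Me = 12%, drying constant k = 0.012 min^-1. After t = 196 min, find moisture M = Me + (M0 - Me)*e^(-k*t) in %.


M = Me + (M0 - Me) * e^(-k*t)
  = 12 + (24 - 12) * e^(-0.012*196)
  = 12 + 12 * e^(-2.352)
  = 12 + 12 * 0.09518
  = 12 + 1.1421
  = 13.14%


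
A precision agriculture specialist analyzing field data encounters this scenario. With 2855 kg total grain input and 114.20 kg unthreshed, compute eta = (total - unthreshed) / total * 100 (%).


eta = (total - unthreshed) / total * 100
    = (2855 - 114.20) / 2855 * 100
    = 2740.80 / 2855 * 100
    = 96%


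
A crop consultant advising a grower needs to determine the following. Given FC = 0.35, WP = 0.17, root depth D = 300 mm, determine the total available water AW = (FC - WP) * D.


AW = (FC - WP) * D
   = (0.35 - 0.17) * 300
   = 0.18 * 300
   = 54 mm


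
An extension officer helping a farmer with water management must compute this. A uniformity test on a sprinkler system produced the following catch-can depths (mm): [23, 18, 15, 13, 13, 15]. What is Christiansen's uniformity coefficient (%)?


xbar = 97 / 6 = 16.167
sum|xi - xbar| = 17.333
CU = 100 * (1 - 17.333 / (6 * 16.167))
   = 100 * (1 - 0.1787)
   = 82.13%


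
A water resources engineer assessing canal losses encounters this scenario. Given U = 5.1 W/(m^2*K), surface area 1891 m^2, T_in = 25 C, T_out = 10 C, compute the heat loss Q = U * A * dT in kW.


dT = 25 - (10) = 15 K
Q = U * A * dT
  = 5.1 * 1891 * 15
  = 144661.50 W = 144.66 kW


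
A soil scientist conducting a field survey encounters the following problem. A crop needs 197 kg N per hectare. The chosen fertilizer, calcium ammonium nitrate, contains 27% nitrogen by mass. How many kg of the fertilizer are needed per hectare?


Rate = N_required / (N_content / 100)
     = 197 / (27 / 100)
     = 197 / 0.27
     = 729.63 kg/ha


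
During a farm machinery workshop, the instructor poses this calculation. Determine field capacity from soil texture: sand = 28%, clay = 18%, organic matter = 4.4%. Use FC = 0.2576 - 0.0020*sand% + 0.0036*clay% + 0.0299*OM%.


FC = 0.2576 - 0.0020*28 + 0.0036*18 + 0.0299*4.4
   = 0.2576 - 0.0560 + 0.0648 + 0.1316
   = 0.3980


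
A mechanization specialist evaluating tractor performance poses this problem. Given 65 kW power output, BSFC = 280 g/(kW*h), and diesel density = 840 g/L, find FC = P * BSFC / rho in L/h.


FC = P * BSFC / rho_fuel
   = 65 * 280 / 840
   = 18200 / 840
   = 21.67 L/h


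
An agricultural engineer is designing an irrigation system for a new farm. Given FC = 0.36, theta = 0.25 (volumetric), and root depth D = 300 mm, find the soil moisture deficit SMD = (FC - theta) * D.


SMD = (FC - theta) * D
    = (0.36 - 0.25) * 300
    = 0.110 * 300
    = 33 mm


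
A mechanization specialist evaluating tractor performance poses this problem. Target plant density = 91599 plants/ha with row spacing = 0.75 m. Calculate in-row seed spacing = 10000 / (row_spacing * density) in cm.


spacing = 10000 / (row_sp * density)
        = 10000 / (0.75 * 91599)
        = 10000 / 68699.25
        = 0.14556 m = 14.56 cm


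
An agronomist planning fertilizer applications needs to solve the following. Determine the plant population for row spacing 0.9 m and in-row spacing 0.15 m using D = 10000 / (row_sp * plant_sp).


D = 10000 / (row_sp * plant_sp)
  = 10000 / (0.9 * 0.15)
  = 10000 / 0.1350
  = 74074.07 plants/ha


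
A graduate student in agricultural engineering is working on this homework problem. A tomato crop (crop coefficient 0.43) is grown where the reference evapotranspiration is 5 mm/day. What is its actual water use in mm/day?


ETc = Kc * ET0
    = 0.43 * 5
    = 2.15 mm/day


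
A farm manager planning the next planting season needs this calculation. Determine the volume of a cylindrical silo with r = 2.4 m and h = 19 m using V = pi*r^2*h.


V = pi * r^2 * h
  = pi * 2.4^2 * 19
  = pi * 5.76 * 19
  = 343.82 m^3


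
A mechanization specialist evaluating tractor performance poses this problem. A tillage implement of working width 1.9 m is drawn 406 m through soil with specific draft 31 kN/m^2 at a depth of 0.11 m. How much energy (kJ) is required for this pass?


E = k * d * w * L
  = 31 * 0.11 * 1.9 * 406
  = 2630.47 kJ


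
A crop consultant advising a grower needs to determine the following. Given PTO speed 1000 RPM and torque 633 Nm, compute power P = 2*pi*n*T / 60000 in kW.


P = 2*pi*n*T / 60000
  = 2*pi * 1000 * 633 / 60000
  = 3977256.30 / 60000
  = 66.29 kW


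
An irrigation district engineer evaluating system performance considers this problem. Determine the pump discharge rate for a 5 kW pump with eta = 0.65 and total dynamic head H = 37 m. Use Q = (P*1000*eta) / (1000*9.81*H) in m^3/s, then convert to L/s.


Q = (P * 1000 * eta) / (rho * g * H)
  = (5 * 1000 * 0.65) / (1000 * 9.81 * 37)
  = 3250 / 362970
  = 0.00895 m^3/s = 8.95 L/s


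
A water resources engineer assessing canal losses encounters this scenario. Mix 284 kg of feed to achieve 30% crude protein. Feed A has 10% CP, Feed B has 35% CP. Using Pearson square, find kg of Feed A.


parts_A = CP_b - target = 35 - 30 = 5
parts_B = target - CP_a = 30 - 10 = 20
total_parts = 5 + 20 = 25
Feed A = 284 * 5 / 25 = 56.80 kg
Feed B = 284 * 20 / 25 = 227.20 kg

56.80 kg


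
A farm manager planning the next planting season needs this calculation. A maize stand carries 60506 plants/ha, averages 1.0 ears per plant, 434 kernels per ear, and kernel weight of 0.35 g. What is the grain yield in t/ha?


Y = density * ears * kernels * kw
  = 60506 * 1.0 * 434 * 0.35 g/ha
  = 9190861.40 g/ha
  = 9190.86 kg/ha = 9.19 t/ha


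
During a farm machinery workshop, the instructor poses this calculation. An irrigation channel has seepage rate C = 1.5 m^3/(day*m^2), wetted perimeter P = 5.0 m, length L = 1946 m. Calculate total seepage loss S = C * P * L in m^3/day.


S = C * P * L
  = 1.5 * 5.0 * 1946
  = 14595 m^3/day


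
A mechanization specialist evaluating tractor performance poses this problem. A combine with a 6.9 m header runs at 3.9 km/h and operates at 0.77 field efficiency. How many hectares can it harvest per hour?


C = w * v * eta_f / 10
  = 6.9 * 3.9 * 0.77 / 10
  = 20.72 / 10
  = 2.07 ha/h


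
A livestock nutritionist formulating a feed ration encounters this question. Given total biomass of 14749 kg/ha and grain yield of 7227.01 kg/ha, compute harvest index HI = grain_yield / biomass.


HI = grain_yield / biomass
   = 7227.01 / 14749
   = 0.49


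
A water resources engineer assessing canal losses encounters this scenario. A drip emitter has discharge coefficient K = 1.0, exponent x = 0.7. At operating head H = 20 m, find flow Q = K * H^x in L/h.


Q = K * H^x
  = 1.0 * 20^0.7
  = 1.0 * 8.1418
  = 8.14 L/h


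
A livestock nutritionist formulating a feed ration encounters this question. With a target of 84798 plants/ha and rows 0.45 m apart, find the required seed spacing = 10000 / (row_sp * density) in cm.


spacing = 10000 / (row_sp * density)
        = 10000 / (0.45 * 84798)
        = 10000 / 38159.10
        = 0.26206 m = 26.21 cm


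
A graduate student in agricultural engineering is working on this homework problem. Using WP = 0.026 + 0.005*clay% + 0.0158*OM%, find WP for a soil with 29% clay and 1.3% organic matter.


WP = 0.026 + 0.005*29 + 0.0158*1.3
   = 0.026 + 0.1450 + 0.0205
   = 0.1915


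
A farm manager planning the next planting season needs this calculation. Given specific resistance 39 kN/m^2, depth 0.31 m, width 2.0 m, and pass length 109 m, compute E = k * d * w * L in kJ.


E = k * d * w * L
  = 39 * 0.31 * 2.0 * 109
  = 2635.62 kJ


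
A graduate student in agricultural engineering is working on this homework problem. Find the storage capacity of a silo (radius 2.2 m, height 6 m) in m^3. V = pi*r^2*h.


V = pi * r^2 * h
  = pi * 2.2^2 * 6
  = pi * 4.84 * 6
  = 91.23 m^3


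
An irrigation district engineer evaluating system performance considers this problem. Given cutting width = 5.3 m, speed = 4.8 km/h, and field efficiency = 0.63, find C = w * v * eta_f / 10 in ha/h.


C = w * v * eta_f / 10
  = 5.3 * 4.8 * 0.63 / 10
  = 16.03 / 10
  = 1.60 ha/h


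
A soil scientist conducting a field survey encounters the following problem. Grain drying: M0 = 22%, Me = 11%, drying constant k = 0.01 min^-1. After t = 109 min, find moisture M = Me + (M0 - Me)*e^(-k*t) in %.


M = Me + (M0 - Me) * e^(-k*t)
  = 11 + (22 - 11) * e^(-0.01*109)
  = 11 + 11 * e^(-1.090)
  = 11 + 11 * 0.33622
  = 11 + 3.6984
  = 14.70%
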